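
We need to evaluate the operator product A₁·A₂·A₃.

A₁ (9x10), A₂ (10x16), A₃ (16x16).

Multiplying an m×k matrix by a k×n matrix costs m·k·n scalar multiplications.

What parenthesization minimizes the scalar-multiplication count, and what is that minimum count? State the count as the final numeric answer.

(A₁·(A₂·A₃)): cost 4000.
((A₁·A₂)·A₃): cost 3744.
Optimal: ((A₁·A₂)·A₃) with cost 3744.

3744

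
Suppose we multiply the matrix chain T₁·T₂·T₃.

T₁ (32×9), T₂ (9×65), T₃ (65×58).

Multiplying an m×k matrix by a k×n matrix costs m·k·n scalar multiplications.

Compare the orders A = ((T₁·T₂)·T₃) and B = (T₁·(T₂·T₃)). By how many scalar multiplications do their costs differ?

88726

Order A = ((T₁·T₂)·T₃): (T₁·T₂): 32×9 by 9×65 → 32×65, cost 32·9·65 = 18720; ((T₁·T₂)·T₃): 32×65 by 65×58 → 32×58, cost 32·65·58 = 120640; cumulative 139360. Total 139360.
Order B = (T₁·(T₂·T₃)): (T₂·T₃): 9×65 by 65×58 → 9×58, cost 9·65·58 = 33930; (T₁·(T₂·T₃)): 32×9 by 9×58 → 32×58, cost 32·9·58 = 16704; cumulative 50634. Total 50634.
Difference: |139360 − 50634| = 88726.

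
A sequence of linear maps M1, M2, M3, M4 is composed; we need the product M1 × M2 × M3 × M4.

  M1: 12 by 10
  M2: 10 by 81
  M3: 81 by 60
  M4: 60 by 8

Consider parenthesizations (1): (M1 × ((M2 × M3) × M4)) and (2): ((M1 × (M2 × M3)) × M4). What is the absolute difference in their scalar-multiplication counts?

Order (1) = (M1 × ((M2 × M3) × M4)): (M2 × M3): 10×81 by 81×60 → 10×60, cost 10·81·60 = 48600; ((M2 × M3) × M4): 10×60 by 60×8 → 10×8, cost 10·60·8 = 4800; cumulative 53400; (M1 × ((M2 × M3) × M4)): 12×10 by 10×8 → 12×8, cost 12·10·8 = 960; cumulative 54360. Total 54360.
Order (2) = ((M1 × (M2 × M3)) × M4): (M2 × M3): 10×81 by 81×60 → 10×60, cost 10·81·60 = 48600; (M1 × (M2 × M3)): 12×10 by 10×60 → 12×60, cost 12·10·60 = 7200; cumulative 55800; ((M1 × (M2 × M3)) × M4): 12×60 by 60×8 → 12×8, cost 12·60·8 = 5760; cumulative 61560. Total 61560.
Difference: |54360 − 61560| = 7200.

7200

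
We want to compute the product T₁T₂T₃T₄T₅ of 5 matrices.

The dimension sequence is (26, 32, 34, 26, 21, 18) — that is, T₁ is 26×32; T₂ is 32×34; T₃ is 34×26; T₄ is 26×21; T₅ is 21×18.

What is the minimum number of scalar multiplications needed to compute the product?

60300

Adjacent pairs: T₁T₂ = 26·32·34 = 28288; T₂T₃ = 32·34·26 = 28288; T₃T₄ = 34·26·21 = 18564; T₄T₅ = 26·21·18 = 9828.
Length 3: T₁..T₃: k=1: 0+28288+26·32·26=49920; k=2: 28288+0+26·34·26=51272 → min 49920 | T₂..T₄: k=2: 0+18564+32·34·21=41412; k=3: 28288+0+32·26·21=45760 → min 41412 | T₃..T₅: k=3: 0+9828+34·26·18=25740; k=4: 18564+0+34·21·18=31416 → min 25740.
Length 4: T₁..T₄: k=1: 0+41412+26·32·21=58884; k=2: 28288+18564+26·34·21=65416; k=3: 49920+0+26·26·21=64116 → min 58884 | T₂..T₅: k=2: 0+25740+32·34·18=45324; k=3: 28288+9828+32·26·18=53092; k=4: 41412+0+32·21·18=53508 → min 45324.
Length 5: T₁..T₅: k=1: 0+45324+26·32·18=60300; k=2: 28288+25740+26·34·18=69940; k=3: 49920+9828+26·26·18=71916; k=4: 58884+0+26·21·18=68712 → min 60300.
Optimal order: (T₁(T₂(T₃(T₄T₅)))) with cost 60300.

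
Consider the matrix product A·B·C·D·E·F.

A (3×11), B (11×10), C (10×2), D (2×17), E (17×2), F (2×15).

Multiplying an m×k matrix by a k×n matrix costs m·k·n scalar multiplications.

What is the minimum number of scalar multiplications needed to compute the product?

456

Adjacent pairs: AB = 3·11·10 = 330; BC = 11·10·2 = 220; CD = 10·2·17 = 340; DE = 2·17·2 = 68; EF = 17·2·15 = 510.
Length 3: A..C: k=1: 0+220+3·11·2=286; k=2: 330+0+3·10·2=390 → min 286 | B..D: k=2: 0+340+11·10·17=2210; k=3: 220+0+11·2·17=594 → min 594 | C..E: k=3: 0+68+10·2·2=108; k=4: 340+0+10·17·2=680 → min 108 | D..F: k=4: 0+510+2·17·15=1020; k=5: 68+0+2·2·15=128 → min 128.
Length 4: A..D: k=1: 0+594+3·11·17=1155; k=2: 330+340+3·10·17=1180; k=3: 286+0+3·2·17=388 → min 388 | B..E: k=2: 0+108+11·10·2=328; k=3: 220+68+11·2·2=332; k=4: 594+0+11·17·2=968 → min 328 | C..F: k=3: 0+128+10·2·15=428; k=4: 340+510+10·17·15=3400; k=5: 108+0+10·2·15=408 → min 408.
Length 5: A..E: k=1: 0+328+3·11·2=394; k=2: 330+108+3·10·2=498; k=3: 286+68+3·2·2=366; k=4: 388+0+3·17·2=490 → min 366 | B..F: k=2: 0+408+11·10·15=2058; k=3: 220+128+11·2·15=678; k=4: 594+510+11·17·15=3909; k=5: 328+0+11·2·15=658 → min 658.
Length 6: A..F: k=1: 0+658+3·11·15=1153; k=2: 330+408+3·10·15=1188; k=3: 286+128+3·2·15=504; k=4: 388+510+3·17·15=1663; k=5: 366+0+3·2·15=456 → min 456.
Optimal order: (((A·(B·C))·(D·E))·F) with cost 456.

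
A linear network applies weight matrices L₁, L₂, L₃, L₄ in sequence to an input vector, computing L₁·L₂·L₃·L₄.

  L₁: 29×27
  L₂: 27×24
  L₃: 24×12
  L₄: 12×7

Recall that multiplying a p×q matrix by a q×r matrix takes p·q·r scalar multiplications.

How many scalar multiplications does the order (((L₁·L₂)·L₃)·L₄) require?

(L₁·L₂): 29×27 by 27×24 → 29×24, cost 29·27·24 = 18792
((L₁·L₂)·L₃): 29×24 by 24×12 → 29×12, cost 29·24·12 = 8352; cumulative 27144
(((L₁·L₂)·L₃)·L₄): 29×12 by 12×7 → 29×7, cost 29·12·7 = 2436; cumulative 29580
Total: 29580 scalar multiplications.

29580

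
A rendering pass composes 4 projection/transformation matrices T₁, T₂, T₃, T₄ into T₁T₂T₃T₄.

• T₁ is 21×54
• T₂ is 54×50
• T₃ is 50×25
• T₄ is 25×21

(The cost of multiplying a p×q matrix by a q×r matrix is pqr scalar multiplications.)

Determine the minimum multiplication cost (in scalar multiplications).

93975

Adjacent pairs: T₁T₂ = 21·54·50 = 56700; T₂T₃ = 54·50·25 = 67500; T₃T₄ = 50·25·21 = 26250.
Length 3: T₁..T₃: k=1: 0+67500+21·54·25=95850; k=2: 56700+0+21·50·25=82950 → min 82950 | T₂..T₄: k=2: 0+26250+54·50·21=82950; k=3: 67500+0+54·25·21=95850 → min 82950.
Length 4: T₁..T₄: k=1: 0+82950+21·54·21=106764; k=2: 56700+26250+21·50·21=105000; k=3: 82950+0+21·25·21=93975 → min 93975.
Optimal order: (((T₁T₂)T₃)T₄) with cost 93975.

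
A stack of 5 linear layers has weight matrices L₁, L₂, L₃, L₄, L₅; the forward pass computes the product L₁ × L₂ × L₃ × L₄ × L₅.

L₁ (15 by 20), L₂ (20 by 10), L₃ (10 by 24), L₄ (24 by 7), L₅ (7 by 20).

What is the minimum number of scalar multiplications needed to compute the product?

Adjacent pairs: L₁L₂ = 15·20·10 = 3000; L₂L₃ = 20·10·24 = 4800; L₃L₄ = 10·24·7 = 1680; L₄L₅ = 24·7·20 = 3360.
Length 3: L₁..L₃: k=1: 0+4800+15·20·24=12000; k=2: 3000+0+15·10·24=6600 → min 6600 | L₂..L₄: k=2: 0+1680+20·10·7=3080; k=3: 4800+0+20·24·7=8160 → min 3080 | L₃..L₅: k=3: 0+3360+10·24·20=8160; k=4: 1680+0+10·7·20=3080 → min 3080.
Length 4: L₁..L₄: k=1: 0+3080+15·20·7=5180; k=2: 3000+1680+15·10·7=5730; k=3: 6600+0+15·24·7=9120 → min 5180 | L₂..L₅: k=2: 0+3080+20·10·20=7080; k=3: 4800+3360+20·24·20=17760; k=4: 3080+0+20·7·20=5880 → min 5880.
Length 5: L₁..L₅: k=1: 0+5880+15·20·20=11880; k=2: 3000+3080+15·10·20=9080; k=3: 6600+3360+15·24·20=17160; k=4: 5180+0+15·7·20=7280 → min 7280.
Optimal order: ((L₁ × (L₂ × (L₃ × L₄))) × L₅) with cost 7280.

7280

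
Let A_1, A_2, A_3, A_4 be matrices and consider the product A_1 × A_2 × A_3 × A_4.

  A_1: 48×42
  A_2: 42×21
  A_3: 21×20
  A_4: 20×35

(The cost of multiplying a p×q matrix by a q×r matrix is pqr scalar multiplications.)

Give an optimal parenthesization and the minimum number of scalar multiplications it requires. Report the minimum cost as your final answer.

91560

Adjacent pairs: A_1A_2 = 48·42·21 = 42336; A_2A_3 = 42·21·20 = 17640; A_3A_4 = 21·20·35 = 14700.
Length 3: A_1..A_3: k=1: 0+17640+48·42·20=57960; k=2: 42336+0+48·21·20=62496 → min 57960 | A_2..A_4: k=2: 0+14700+42·21·35=45570; k=3: 17640+0+42·20·35=47040 → min 45570.
Length 4: A_1..A_4: k=1: 0+45570+48·42·35=116130; k=2: 42336+14700+48·21·35=92316; k=3: 57960+0+48·20·35=91560 → min 91560.
Optimal parenthesization: ((A_1 × (A_2 × A_3)) × A_4) with cost 91560.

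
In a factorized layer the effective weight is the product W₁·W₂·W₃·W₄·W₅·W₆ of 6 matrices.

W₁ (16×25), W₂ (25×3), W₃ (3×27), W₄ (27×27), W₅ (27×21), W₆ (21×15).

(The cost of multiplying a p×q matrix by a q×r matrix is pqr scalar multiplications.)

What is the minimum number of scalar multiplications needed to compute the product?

Adjacent pairs: W₁W₂ = 16·25·3 = 1200; W₂W₃ = 25·3·27 = 2025; W₃W₄ = 3·27·27 = 2187; W₄W₅ = 27·27·21 = 15309; W₅W₆ = 27·21·15 = 8505.
Length 3: W₁..W₃: k=1: 0+2025+16·25·27=12825; k=2: 1200+0+16·3·27=2496 → min 2496 | W₂..W₄: k=2: 0+2187+25·3·27=4212; k=3: 2025+0+25·27·27=20250 → min 4212 | W₃..W₅: k=3: 0+15309+3·27·21=17010; k=4: 2187+0+3·27·21=3888 → min 3888 | W₄..W₆: k=4: 0+8505+27·27·15=19440; k=5: 15309+0+27·21·15=23814 → min 19440.
Length 4: W₁..W₄: k=1: 0+4212+16·25·27=15012; k=2: 1200+2187+16·3·27=4683; k=3: 2496+0+16·27·27=14160 → min 4683 | W₂..W₅: k=2: 0+3888+25·3·21=5463; k=3: 2025+15309+25·27·21=31509; k=4: 4212+0+25·27·21=18387 → min 5463 | W₃..W₆: k=3: 0+19440+3·27·15=20655; k=4: 2187+8505+3·27·15=11907; k=5: 3888+0+3·21·15=4833 → min 4833.
Length 5: W₁..W₅: k=1: 0+5463+16·25·21=13863; k=2: 1200+3888+16·3·21=6096; k=3: 2496+15309+16·27·21=26877; k=4: 4683+0+16·27·21=13755 → min 6096 | W₂..W₆: k=2: 0+4833+25·3·15=5958; k=3: 2025+19440+25·27·15=31590; k=4: 4212+8505+25·27·15=22842; k=5: 5463+0+25·21·15=13338 → min 5958.
Length 6: W₁..W₆: k=1: 0+5958+16·25·15=11958; k=2: 1200+4833+16·3·15=6753; k=3: 2496+19440+16·27·15=28416; k=4: 4683+8505+16·27·15=19668; k=5: 6096+0+16·21·15=11136 → min 6753.
Optimal order: ((W₁·W₂)·(((W₃·W₄)·W₅)·W₆)) with cost 6753.

6753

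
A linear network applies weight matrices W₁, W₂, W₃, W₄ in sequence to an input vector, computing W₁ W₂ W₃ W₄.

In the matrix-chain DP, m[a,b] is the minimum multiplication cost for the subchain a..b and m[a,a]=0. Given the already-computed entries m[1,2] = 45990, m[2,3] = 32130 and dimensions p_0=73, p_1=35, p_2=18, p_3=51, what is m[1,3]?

113004

m[1,3] = min over k∈[1,2] of m[1,k]+m[k+1,3]+p_{0}·p_k·p_{3}.
k=1: 0 + 32130 + 73·35·51 = 162435; k=2: 45990 + 0 + 73·18·51 = 113004.
Minimum: 113004 at k=2.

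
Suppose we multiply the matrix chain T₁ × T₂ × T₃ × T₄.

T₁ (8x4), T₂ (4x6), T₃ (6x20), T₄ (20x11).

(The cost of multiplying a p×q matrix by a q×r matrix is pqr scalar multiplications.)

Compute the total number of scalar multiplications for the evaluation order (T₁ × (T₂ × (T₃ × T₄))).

(T₃ × T₄): 6×20 by 20×11 → 6×11, cost 6·20·11 = 1320
(T₂ × (T₃ × T₄)): 4×6 by 6×11 → 4×11, cost 4·6·11 = 264; cumulative 1584
(T₁ × (T₂ × (T₃ × T₄))): 8×4 by 4×11 → 8×11, cost 8·4·11 = 352; cumulative 1936
Total: 1936 scalar multiplications.

1936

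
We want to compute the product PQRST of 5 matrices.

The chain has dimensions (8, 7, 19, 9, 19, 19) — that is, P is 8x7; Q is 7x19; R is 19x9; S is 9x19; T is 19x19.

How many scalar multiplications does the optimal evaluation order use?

5957

Adjacent pairs: PQ = 8·7·19 = 1064; QR = 7·19·9 = 1197; RS = 19·9·19 = 3249; ST = 9·19·19 = 3249.
Length 3: P..R: k=1: 0+1197+8·7·9=1701; k=2: 1064+0+8·19·9=2432 → min 1701 | Q..S: k=2: 0+3249+7·19·19=5776; k=3: 1197+0+7·9·19=2394 → min 2394 | R..T: k=3: 0+3249+19·9·19=6498; k=4: 3249+0+19·19·19=10108 → min 6498.
Length 4: P..S: k=1: 0+2394+8·7·19=3458; k=2: 1064+3249+8·19·19=7201; k=3: 1701+0+8·9·19=3069 → min 3069 | Q..T: k=2: 0+6498+7·19·19=9025; k=3: 1197+3249+7·9·19=5643; k=4: 2394+0+7·19·19=4921 → min 4921.
Length 5: P..T: k=1: 0+4921+8·7·19=5985; k=2: 1064+6498+8·19·19=10450; k=3: 1701+3249+8·9·19=6318; k=4: 3069+0+8·19·19=5957 → min 5957.
Optimal order: (((P(QR))S)T) with cost 5957.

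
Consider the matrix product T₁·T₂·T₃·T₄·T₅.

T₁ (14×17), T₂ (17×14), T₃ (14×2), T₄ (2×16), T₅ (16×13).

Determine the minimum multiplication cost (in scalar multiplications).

1732

Adjacent pairs: T₁T₂ = 14·17·14 = 3332; T₂T₃ = 17·14·2 = 476; T₃T₄ = 14·2·16 = 448; T₄T₅ = 2·16·13 = 416.
Length 3: T₁..T₃: k=1: 0+476+14·17·2=952; k=2: 3332+0+14·14·2=3724 → min 952 | T₂..T₄: k=2: 0+448+17·14·16=4256; k=3: 476+0+17·2·16=1020 → min 1020 | T₃..T₅: k=3: 0+416+14·2·13=780; k=4: 448+0+14·16·13=3360 → min 780.
Length 4: T₁..T₄: k=1: 0+1020+14·17·16=4828; k=2: 3332+448+14·14·16=6916; k=3: 952+0+14·2·16=1400 → min 1400 | T₂..T₅: k=2: 0+780+17·14·13=3874; k=3: 476+416+17·2·13=1334; k=4: 1020+0+17·16·13=4556 → min 1334.
Length 5: T₁..T₅: k=1: 0+1334+14·17·13=4428; k=2: 3332+780+14·14·13=6660; k=3: 952+416+14·2·13=1732; k=4: 1400+0+14·16·13=4312 → min 1732.
Optimal order: ((T₁·(T₂·T₃))·(T₄·T₅)) with cost 1732.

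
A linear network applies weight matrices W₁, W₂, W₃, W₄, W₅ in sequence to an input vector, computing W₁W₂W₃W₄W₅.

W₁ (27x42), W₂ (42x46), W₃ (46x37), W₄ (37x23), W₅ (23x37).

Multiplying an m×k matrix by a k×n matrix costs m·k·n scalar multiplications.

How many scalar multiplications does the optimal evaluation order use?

132641

Adjacent pairs: W₁W₂ = 27·42·46 = 52164; W₂W₃ = 42·46·37 = 71484; W₃W₄ = 46·37·23 = 39146; W₄W₅ = 37·23·37 = 31487.
Length 3: W₁..W₃: k=1: 0+71484+27·42·37=113442; k=2: 52164+0+27·46·37=98118 → min 98118 | W₂..W₄: k=2: 0+39146+42·46·23=83582; k=3: 71484+0+42·37·23=107226 → min 83582 | W₃..W₅: k=3: 0+31487+46·37·37=94461; k=4: 39146+0+46·23·37=78292 → min 78292.
Length 4: W₁..W₄: k=1: 0+83582+27·42·23=109664; k=2: 52164+39146+27·46·23=119876; k=3: 98118+0+27·37·23=121095 → min 109664 | W₂..W₅: k=2: 0+78292+42·46·37=149776; k=3: 71484+31487+42·37·37=160469; k=4: 83582+0+42·23·37=119324 → min 119324.
Length 5: W₁..W₅: k=1: 0+119324+27·42·37=161282; k=2: 52164+78292+27·46·37=176410; k=3: 98118+31487+27·37·37=166568; k=4: 109664+0+27·23·37=132641 → min 132641.
Optimal order: ((W₁(W₂(W₃W₄)))W₅) with cost 132641.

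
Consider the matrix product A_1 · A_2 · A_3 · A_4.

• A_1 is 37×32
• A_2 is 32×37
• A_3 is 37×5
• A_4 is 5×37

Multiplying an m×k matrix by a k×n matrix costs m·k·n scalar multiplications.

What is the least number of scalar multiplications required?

Adjacent pairs: A_1A_2 = 37·32·37 = 43808; A_2A_3 = 32·37·5 = 5920; A_3A_4 = 37·5·37 = 6845.
Length 3: A_1..A_3: k=1: 0+5920+37·32·5=11840; k=2: 43808+0+37·37·5=50653 → min 11840 | A_2..A_4: k=2: 0+6845+32·37·37=50653; k=3: 5920+0+32·5·37=11840 → min 11840.
Length 4: A_1..A_4: k=1: 0+11840+37·32·37=55648; k=2: 43808+6845+37·37·37=101306; k=3: 11840+0+37·5·37=18685 → min 18685.
Optimal order: ((A_1 · (A_2 · A_3)) · A_4) with cost 18685.

18685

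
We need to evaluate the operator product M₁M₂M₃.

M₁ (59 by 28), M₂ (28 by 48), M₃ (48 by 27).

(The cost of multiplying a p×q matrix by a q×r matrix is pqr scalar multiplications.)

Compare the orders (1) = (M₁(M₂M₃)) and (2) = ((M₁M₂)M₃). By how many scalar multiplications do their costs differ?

74868

Order (1) = (M₁(M₂M₃)): (M₂M₃): 28×48 by 48×27 → 28×27, cost 28·48·27 = 36288; (M₁(M₂M₃)): 59×28 by 28×27 → 59×27, cost 59·28·27 = 44604; cumulative 80892. Total 80892.
Order (2) = ((M₁M₂)M₃): (M₁M₂): 59×28 by 28×48 → 59×48, cost 59·28·48 = 79296; ((M₁M₂)M₃): 59×48 by 48×27 → 59×27, cost 59·48·27 = 76464; cumulative 155760. Total 155760.
Difference: |80892 − 155760| = 74868.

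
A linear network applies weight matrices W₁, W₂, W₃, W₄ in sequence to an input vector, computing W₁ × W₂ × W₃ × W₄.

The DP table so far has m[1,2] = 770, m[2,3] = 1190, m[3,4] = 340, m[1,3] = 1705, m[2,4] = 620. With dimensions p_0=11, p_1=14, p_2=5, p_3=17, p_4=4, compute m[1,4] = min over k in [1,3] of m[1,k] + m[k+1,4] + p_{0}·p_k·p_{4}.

1236

m[1,4] = min over k∈[1,3] of m[1,k]+m[k+1,4]+p_{0}·p_k·p_{4}.
k=1: 0 + 620 + 11·14·4 = 1236; k=2: 770 + 340 + 11·5·4 = 1330; k=3: 1705 + 0 + 11·17·4 = 2453.
Minimum: 1236 at k=1.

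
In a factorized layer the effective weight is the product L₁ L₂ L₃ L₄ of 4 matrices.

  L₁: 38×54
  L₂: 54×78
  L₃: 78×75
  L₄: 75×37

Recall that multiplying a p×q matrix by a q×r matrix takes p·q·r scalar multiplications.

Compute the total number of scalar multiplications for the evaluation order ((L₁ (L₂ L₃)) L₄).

575250

(L₂ L₃): 54×78 by 78×75 → 54×75, cost 54·78·75 = 315900
(L₁ (L₂ L₃)): 38×54 by 54×75 → 38×75, cost 38·54·75 = 153900; cumulative 469800
((L₁ (L₂ L₃)) L₄): 38×75 by 75×37 → 38×37, cost 38·75·37 = 105450; cumulative 575250
Total: 575250 scalar multiplications.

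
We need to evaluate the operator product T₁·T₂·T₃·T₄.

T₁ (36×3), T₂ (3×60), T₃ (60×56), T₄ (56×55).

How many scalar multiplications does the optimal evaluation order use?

25260

Adjacent pairs: T₁T₂ = 36·3·60 = 6480; T₂T₃ = 3·60·56 = 10080; T₃T₄ = 60·56·55 = 184800.
Length 3: T₁..T₃: k=1: 0+10080+36·3·56=16128; k=2: 6480+0+36·60·56=127440 → min 16128 | T₂..T₄: k=2: 0+184800+3·60·55=194700; k=3: 10080+0+3·56·55=19320 → min 19320.
Length 4: T₁..T₄: k=1: 0+19320+36·3·55=25260; k=2: 6480+184800+36·60·55=310080; k=3: 16128+0+36·56·55=127008 → min 25260.
Optimal order: (T₁·((T₂·T₃)·T₄)) with cost 25260.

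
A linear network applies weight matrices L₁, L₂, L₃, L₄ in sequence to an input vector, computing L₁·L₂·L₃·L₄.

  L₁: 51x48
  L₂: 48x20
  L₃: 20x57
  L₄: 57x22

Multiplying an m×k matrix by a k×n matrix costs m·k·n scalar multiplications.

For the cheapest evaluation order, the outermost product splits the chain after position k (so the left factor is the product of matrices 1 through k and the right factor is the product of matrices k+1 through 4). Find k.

Adjacent pairs: L₁L₂ = 51·48·20 = 48960; L₂L₃ = 48·20·57 = 54720; L₃L₄ = 20·57·22 = 25080.
Length 3: L₁..L₃: k=1: 0+54720+51·48·57=194256; k=2: 48960+0+51·20·57=107100 → min 107100 | L₂..L₄: k=2: 0+25080+48·20·22=46200; k=3: 54720+0+48·57·22=114912 → min 46200.
Top-level splits: k=1: (L₁..L₁)·(L₂..L₄) → 0+46200+51·48·22 = 100056; k=2: (L₁..L₂)·(L₃..L₄) → 48960+25080+51·20·22 = 96480; k=3: (L₁..L₃)·(L₄..L₄) → 107100+0+51·57·22 = 171054.
Best split is after L₂, i.e. k = 2.

2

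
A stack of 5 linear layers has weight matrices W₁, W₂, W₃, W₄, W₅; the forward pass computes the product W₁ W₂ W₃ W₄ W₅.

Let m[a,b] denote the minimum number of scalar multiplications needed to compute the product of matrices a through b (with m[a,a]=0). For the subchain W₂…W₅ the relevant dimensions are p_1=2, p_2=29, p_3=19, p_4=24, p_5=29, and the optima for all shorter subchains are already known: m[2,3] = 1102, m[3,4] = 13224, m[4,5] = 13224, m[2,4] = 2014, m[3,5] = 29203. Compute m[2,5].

m[2,5] = min over k∈[2,4] of m[2,k]+m[k+1,5]+p_{1}·p_k·p_{5}.
k=2: 0 + 29203 + 2·29·29 = 30885; k=3: 1102 + 13224 + 2·19·29 = 15428; k=4: 2014 + 0 + 2·24·29 = 3406.
Minimum: 3406 at k=4.

3406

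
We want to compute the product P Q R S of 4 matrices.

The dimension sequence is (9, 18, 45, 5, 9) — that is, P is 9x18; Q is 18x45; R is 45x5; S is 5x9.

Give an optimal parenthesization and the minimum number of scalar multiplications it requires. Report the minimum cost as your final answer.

5265

Adjacent pairs: PQ = 9·18·45 = 7290; QR = 18·45·5 = 4050; RS = 45·5·9 = 2025.
Length 3: P..R: k=1: 0+4050+9·18·5=4860; k=2: 7290+0+9·45·5=9315 → min 4860 | Q..S: k=2: 0+2025+18·45·9=9315; k=3: 4050+0+18·5·9=4860 → min 4860.
Length 4: P..S: k=1: 0+4860+9·18·9=6318; k=2: 7290+2025+9·45·9=12960; k=3: 4860+0+9·5·9=5265 → min 5265.
Optimal parenthesization: ((P (Q R)) S) with cost 5265.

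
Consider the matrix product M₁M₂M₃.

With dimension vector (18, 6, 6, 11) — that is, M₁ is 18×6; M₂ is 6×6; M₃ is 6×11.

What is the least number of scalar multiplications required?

1584

Order (M₁(M₂M₃)): (M₂M₃): 6×6 by 6×11 → 6×11, cost 6·6·11 = 396; (M₁(M₂M₃)): 18×6 by 6×11 → 18×11, cost 18·6·11 = 1188; cumulative 1584. Total 1584.
Order ((M₁M₂)M₃): (M₁M₂): 18×6 by 6×6 → 18×6, cost 18·6·6 = 648; ((M₁M₂)M₃): 18×6 by 6×11 → 18×11, cost 18·6·11 = 1188; cumulative 1836. Total 1836.
Minimum: 1584.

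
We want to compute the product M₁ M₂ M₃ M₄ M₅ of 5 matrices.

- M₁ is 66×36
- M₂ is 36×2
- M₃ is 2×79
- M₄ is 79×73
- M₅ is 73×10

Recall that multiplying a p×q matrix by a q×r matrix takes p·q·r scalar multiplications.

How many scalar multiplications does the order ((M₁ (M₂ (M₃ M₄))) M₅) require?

238418

(M₃ M₄): 2×79 by 79×73 → 2×73, cost 2·79·73 = 11534
(M₂ (M₃ M₄)): 36×2 by 2×73 → 36×73, cost 36·2·73 = 5256; cumulative 16790
(M₁ (M₂ (M₃ M₄))): 66×36 by 36×73 → 66×73, cost 66·36·73 = 173448; cumulative 190238
((M₁ (M₂ (M₃ M₄))) M₅): 66×73 by 73×10 → 66×10, cost 66·73·10 = 48180; cumulative 238418
Total: 238418 scalar multiplications.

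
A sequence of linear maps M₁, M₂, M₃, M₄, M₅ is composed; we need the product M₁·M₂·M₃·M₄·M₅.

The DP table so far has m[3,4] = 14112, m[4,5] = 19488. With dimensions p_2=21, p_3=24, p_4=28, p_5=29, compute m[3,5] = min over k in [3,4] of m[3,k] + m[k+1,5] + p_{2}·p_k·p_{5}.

m[3,5] = min over k∈[3,4] of m[3,k]+m[k+1,5]+p_{2}·p_k·p_{5}.
k=3: 0 + 19488 + 21·24·29 = 34104; k=4: 14112 + 0 + 21·28·29 = 31164.
Minimum: 31164 at k=4.

31164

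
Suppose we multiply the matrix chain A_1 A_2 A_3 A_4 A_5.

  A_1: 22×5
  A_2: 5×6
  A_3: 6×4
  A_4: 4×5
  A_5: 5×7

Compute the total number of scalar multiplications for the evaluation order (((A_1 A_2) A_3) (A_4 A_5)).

(A_1 A_2): 22×5 by 5×6 → 22×6, cost 22·5·6 = 660
((A_1 A_2) A_3): 22×6 by 6×4 → 22×4, cost 22·6·4 = 528; cumulative 1188
(A_4 A_5): 4×5 by 5×7 → 4×7, cost 4·5·7 = 140
(((A_1 A_2) A_3) (A_4 A_5)): 22×4 by 4×7 → 22×7, cost 22·4·7 = 616; cumulative 1944
Total: 1944 scalar multiplications.

1944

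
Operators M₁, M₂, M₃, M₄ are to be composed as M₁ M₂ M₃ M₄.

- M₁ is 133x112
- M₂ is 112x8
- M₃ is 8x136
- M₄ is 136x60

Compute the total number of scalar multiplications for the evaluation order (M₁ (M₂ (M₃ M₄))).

(M₃ M₄): 8×136 by 136×60 → 8×60, cost 8·136·60 = 65280
(M₂ (M₃ M₄)): 112×8 by 8×60 → 112×60, cost 112·8·60 = 53760; cumulative 119040
(M₁ (M₂ (M₃ M₄))): 133×112 by 112×60 → 133×60, cost 133·112·60 = 893760; cumulative 1012800
Total: 1012800 scalar multiplications.

1012800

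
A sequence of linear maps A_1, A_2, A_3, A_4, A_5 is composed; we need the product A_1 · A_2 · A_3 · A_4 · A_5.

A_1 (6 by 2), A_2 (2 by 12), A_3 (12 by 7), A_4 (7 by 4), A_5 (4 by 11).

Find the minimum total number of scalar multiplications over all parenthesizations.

Adjacent pairs: A_1A_2 = 6·2·12 = 144; A_2A_3 = 2·12·7 = 168; A_3A_4 = 12·7·4 = 336; A_4A_5 = 7·4·11 = 308.
Length 3: A_1..A_3: k=1: 0+168+6·2·7=252; k=2: 144+0+6·12·7=648 → min 252 | A_2..A_4: k=2: 0+336+2·12·4=432; k=3: 168+0+2·7·4=224 → min 224 | A_3..A_5: k=3: 0+308+12·7·11=1232; k=4: 336+0+12·4·11=864 → min 864.
Length 4: A_1..A_4: k=1: 0+224+6·2·4=272; k=2: 144+336+6·12·4=768; k=3: 252+0+6·7·4=420 → min 272 | A_2..A_5: k=2: 0+864+2·12·11=1128; k=3: 168+308+2·7·11=630; k=4: 224+0+2·4·11=312 → min 312.
Length 5: A_1..A_5: k=1: 0+312+6·2·11=444; k=2: 144+864+6·12·11=1800; k=3: 252+308+6·7·11=1022; k=4: 272+0+6·4·11=536 → min 444.
Optimal order: (A_1 · (((A_2 · A_3) · A_4) · A_5)) with cost 444.

444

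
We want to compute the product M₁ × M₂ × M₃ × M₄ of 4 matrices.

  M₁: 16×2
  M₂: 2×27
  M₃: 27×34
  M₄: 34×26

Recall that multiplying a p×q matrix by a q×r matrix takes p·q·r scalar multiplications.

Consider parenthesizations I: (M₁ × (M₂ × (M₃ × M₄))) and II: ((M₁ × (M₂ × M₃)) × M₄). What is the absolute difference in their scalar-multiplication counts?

Order I = (M₁ × (M₂ × (M₃ × M₄))): (M₃ × M₄): 27×34 by 34×26 → 27×26, cost 27·34·26 = 23868; (M₂ × (M₃ × M₄)): 2×27 by 27×26 → 2×26, cost 2·27·26 = 1404; cumulative 25272; (M₁ × (M₂ × (M₃ × M₄))): 16×2 by 2×26 → 16×26, cost 16·2·26 = 832; cumulative 26104. Total 26104.
Order II = ((M₁ × (M₂ × M₃)) × M₄): (M₂ × M₃): 2×27 by 27×34 → 2×34, cost 2·27·34 = 1836; (M₁ × (M₂ × M₃)): 16×2 by 2×34 → 16×34, cost 16·2·34 = 1088; cumulative 2924; ((M₁ × (M₂ × M₃)) × M₄): 16×34 by 34×26 → 16×26, cost 16·34·26 = 14144; cumulative 17068. Total 17068.
Difference: |26104 − 17068| = 9036.

9036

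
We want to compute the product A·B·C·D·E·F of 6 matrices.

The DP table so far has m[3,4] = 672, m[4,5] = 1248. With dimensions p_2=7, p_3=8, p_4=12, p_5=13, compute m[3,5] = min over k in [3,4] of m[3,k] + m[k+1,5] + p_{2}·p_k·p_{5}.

m[3,5] = min over k∈[3,4] of m[3,k]+m[k+1,5]+p_{2}·p_k·p_{5}.
k=3: 0 + 1248 + 7·8·13 = 1976; k=4: 672 + 0 + 7·12·13 = 1764.
Minimum: 1764 at k=4.

1764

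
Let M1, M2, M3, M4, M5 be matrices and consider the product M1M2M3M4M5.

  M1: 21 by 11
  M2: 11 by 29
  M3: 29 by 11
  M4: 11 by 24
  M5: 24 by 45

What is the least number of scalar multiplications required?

28325

Adjacent pairs: M1M2 = 21·11·29 = 6699; M2M3 = 11·29·11 = 3509; M3M4 = 29·11·24 = 7656; M4M5 = 11·24·45 = 11880.
Length 3: M1..M3: k=1: 0+3509+21·11·11=6050; k=2: 6699+0+21·29·11=13398 → min 6050 | M2..M4: k=2: 0+7656+11·29·24=15312; k=3: 3509+0+11·11·24=6413 → min 6413 | M3..M5: k=3: 0+11880+29·11·45=26235; k=4: 7656+0+29·24·45=38976 → min 26235.
Length 4: M1..M4: k=1: 0+6413+21·11·24=11957; k=2: 6699+7656+21·29·24=28971; k=3: 6050+0+21·11·24=11594 → min 11594 | M2..M5: k=2: 0+26235+11·29·45=40590; k=3: 3509+11880+11·11·45=20834; k=4: 6413+0+11·24·45=18293 → min 18293.
Length 5: M1..M5: k=1: 0+18293+21·11·45=28688; k=2: 6699+26235+21·29·45=60339; k=3: 6050+11880+21·11·45=28325; k=4: 11594+0+21·24·45=34274 → min 28325.
Optimal order: ((M1(M2M3))(M4M5)) with cost 28325.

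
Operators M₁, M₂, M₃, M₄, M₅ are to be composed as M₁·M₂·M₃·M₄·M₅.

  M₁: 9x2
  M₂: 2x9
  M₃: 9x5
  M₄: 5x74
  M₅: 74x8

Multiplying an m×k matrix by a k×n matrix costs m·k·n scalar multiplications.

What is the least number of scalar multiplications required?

2158

Adjacent pairs: M₁M₂ = 9·2·9 = 162; M₂M₃ = 2·9·5 = 90; M₃M₄ = 9·5·74 = 3330; M₄M₅ = 5·74·8 = 2960.
Length 3: M₁..M₃: k=1: 0+90+9·2·5=180; k=2: 162+0+9·9·5=567 → min 180 | M₂..M₄: k=2: 0+3330+2·9·74=4662; k=3: 90+0+2·5·74=830 → min 830 | M₃..M₅: k=3: 0+2960+9·5·8=3320; k=4: 3330+0+9·74·8=8658 → min 3320.
Length 4: M₁..M₄: k=1: 0+830+9·2·74=2162; k=2: 162+3330+9·9·74=9486; k=3: 180+0+9·5·74=3510 → min 2162 | M₂..M₅: k=2: 0+3320+2·9·8=3464; k=3: 90+2960+2·5·8=3130; k=4: 830+0+2·74·8=2014 → min 2014.
Length 5: M₁..M₅: k=1: 0+2014+9·2·8=2158; k=2: 162+3320+9·9·8=4130; k=3: 180+2960+9·5·8=3500; k=4: 2162+0+9·74·8=7490 → min 2158.
Optimal order: (M₁·(((M₂·M₃)·M₄)·M₅)) with cost 2158.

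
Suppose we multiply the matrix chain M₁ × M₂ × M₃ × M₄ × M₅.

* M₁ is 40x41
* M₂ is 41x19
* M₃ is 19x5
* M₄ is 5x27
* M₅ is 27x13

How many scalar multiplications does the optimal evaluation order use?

Adjacent pairs: M₁M₂ = 40·41·19 = 31160; M₂M₃ = 41·19·5 = 3895; M₃M₄ = 19·5·27 = 2565; M₄M₅ = 5·27·13 = 1755.
Length 3: M₁..M₃: k=1: 0+3895+40·41·5=12095; k=2: 31160+0+40·19·5=34960 → min 12095 | M₂..M₄: k=2: 0+2565+41·19·27=23598; k=3: 3895+0+41·5·27=9430 → min 9430 | M₃..M₅: k=3: 0+1755+19·5·13=2990; k=4: 2565+0+19·27·13=9234 → min 2990.
Length 4: M₁..M₄: k=1: 0+9430+40·41·27=53710; k=2: 31160+2565+40·19·27=54245; k=3: 12095+0+40·5·27=17495 → min 17495 | M₂..M₅: k=2: 0+2990+41·19·13=13117; k=3: 3895+1755+41·5·13=8315; k=4: 9430+0+41·27·13=23821 → min 8315.
Length 5: M₁..M₅: k=1: 0+8315+40·41·13=29635; k=2: 31160+2990+40·19·13=44030; k=3: 12095+1755+40·5·13=16450; k=4: 17495+0+40·27·13=31535 → min 16450.
Optimal order: ((M₁ × (M₂ × M₃)) × (M₄ × M₅)) with cost 16450.

16450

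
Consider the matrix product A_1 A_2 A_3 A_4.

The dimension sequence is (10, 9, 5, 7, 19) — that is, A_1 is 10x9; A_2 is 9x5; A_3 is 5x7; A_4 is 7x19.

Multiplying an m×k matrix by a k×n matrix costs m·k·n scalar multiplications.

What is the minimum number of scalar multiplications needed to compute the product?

Adjacent pairs: A_1A_2 = 10·9·5 = 450; A_2A_3 = 9·5·7 = 315; A_3A_4 = 5·7·19 = 665.
Length 3: A_1..A_3: k=1: 0+315+10·9·7=945; k=2: 450+0+10·5·7=800 → min 800 | A_2..A_4: k=2: 0+665+9·5·19=1520; k=3: 315+0+9·7·19=1512 → min 1512.
Length 4: A_1..A_4: k=1: 0+1512+10·9·19=3222; k=2: 450+665+10·5·19=2065; k=3: 800+0+10·7·19=2130 → min 2065.
Optimal order: ((A_1 A_2) (A_3 A_4)) with cost 2065.

2065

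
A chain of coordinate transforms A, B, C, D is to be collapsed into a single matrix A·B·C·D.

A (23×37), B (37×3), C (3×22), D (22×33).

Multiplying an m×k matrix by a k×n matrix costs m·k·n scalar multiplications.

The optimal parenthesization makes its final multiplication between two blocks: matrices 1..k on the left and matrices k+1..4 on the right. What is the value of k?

2

Adjacent pairs: AB = 23·37·3 = 2553; BC = 37·3·22 = 2442; CD = 3·22·33 = 2178.
Length 3: A..C: k=1: 0+2442+23·37·22=21164; k=2: 2553+0+23·3·22=4071 → min 4071 | B..D: k=2: 0+2178+37·3·33=5841; k=3: 2442+0+37·22·33=29304 → min 5841.
Top-level splits: k=1: (A..A)·(B..D) → 0+5841+23·37·33 = 33924; k=2: (A..B)·(C..D) → 2553+2178+23·3·33 = 7008; k=3: (A..C)·(D..D) → 4071+0+23·22·33 = 20769.
Best split is after B, i.e. k = 2.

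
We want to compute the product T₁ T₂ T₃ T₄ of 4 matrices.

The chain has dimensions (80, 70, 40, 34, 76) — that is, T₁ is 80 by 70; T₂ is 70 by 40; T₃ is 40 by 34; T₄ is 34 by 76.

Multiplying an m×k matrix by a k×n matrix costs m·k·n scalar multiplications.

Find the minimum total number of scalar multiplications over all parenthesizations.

492320

Adjacent pairs: T₁T₂ = 80·70·40 = 224000; T₂T₃ = 70·40·34 = 95200; T₃T₄ = 40·34·76 = 103360.
Length 3: T₁..T₃: k=1: 0+95200+80·70·34=285600; k=2: 224000+0+80·40·34=332800 → min 285600 | T₂..T₄: k=2: 0+103360+70·40·76=316160; k=3: 95200+0+70·34·76=276080 → min 276080.
Length 4: T₁..T₄: k=1: 0+276080+80·70·76=701680; k=2: 224000+103360+80·40·76=570560; k=3: 285600+0+80·34·76=492320 → min 492320.
Optimal order: ((T₁ (T₂ T₃)) T₄) with cost 492320.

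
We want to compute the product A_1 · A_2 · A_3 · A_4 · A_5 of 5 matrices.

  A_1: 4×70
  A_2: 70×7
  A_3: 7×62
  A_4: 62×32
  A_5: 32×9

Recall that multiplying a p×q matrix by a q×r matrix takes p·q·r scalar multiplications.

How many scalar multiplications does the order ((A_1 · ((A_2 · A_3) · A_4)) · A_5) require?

179372

(A_2 · A_3): 70×7 by 7×62 → 70×62, cost 70·7·62 = 30380
((A_2 · A_3) · A_4): 70×62 by 62×32 → 70×32, cost 70·62·32 = 138880; cumulative 169260
(A_1 · ((A_2 · A_3) · A_4)): 4×70 by 70×32 → 4×32, cost 4·70·32 = 8960; cumulative 178220
((A_1 · ((A_2 · A_3) · A_4)) · A_5): 4×32 by 32×9 → 4×9, cost 4·32·9 = 1152; cumulative 179372
Total: 179372 scalar multiplications.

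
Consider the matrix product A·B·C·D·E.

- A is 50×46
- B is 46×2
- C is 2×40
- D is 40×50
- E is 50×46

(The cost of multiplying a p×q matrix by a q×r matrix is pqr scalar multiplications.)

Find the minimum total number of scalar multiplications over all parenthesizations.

Adjacent pairs: AB = 50·46·2 = 4600; BC = 46·2·40 = 3680; CD = 2·40·50 = 4000; DE = 40·50·46 = 92000.
Length 3: A..C: k=1: 0+3680+50·46·40=95680; k=2: 4600+0+50·2·40=8600 → min 8600 | B..D: k=2: 0+4000+46·2·50=8600; k=3: 3680+0+46·40·50=95680 → min 8600 | C..E: k=3: 0+92000+2·40·46=95680; k=4: 4000+0+2·50·46=8600 → min 8600.
Length 4: A..D: k=1: 0+8600+50·46·50=123600; k=2: 4600+4000+50·2·50=13600; k=3: 8600+0+50·40·50=108600 → min 13600 | B..E: k=2: 0+8600+46·2·46=12832; k=3: 3680+92000+46·40·46=180320; k=4: 8600+0+46·50·46=114400 → min 12832.
Length 5: A..E: k=1: 0+12832+50·46·46=118632; k=2: 4600+8600+50·2·46=17800; k=3: 8600+92000+50·40·46=192600; k=4: 13600+0+50·50·46=128600 → min 17800.
Optimal order: ((A·B)·((C·D)·E)) with cost 17800.

17800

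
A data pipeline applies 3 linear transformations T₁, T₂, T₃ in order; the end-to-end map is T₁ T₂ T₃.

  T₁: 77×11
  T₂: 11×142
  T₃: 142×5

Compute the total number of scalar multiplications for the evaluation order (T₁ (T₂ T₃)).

12045

(T₂ T₃): 11×142 by 142×5 → 11×5, cost 11·142·5 = 7810
(T₁ (T₂ T₃)): 77×11 by 11×5 → 77×5, cost 77·11·5 = 4235; cumulative 12045
Total: 12045 scalar multiplications.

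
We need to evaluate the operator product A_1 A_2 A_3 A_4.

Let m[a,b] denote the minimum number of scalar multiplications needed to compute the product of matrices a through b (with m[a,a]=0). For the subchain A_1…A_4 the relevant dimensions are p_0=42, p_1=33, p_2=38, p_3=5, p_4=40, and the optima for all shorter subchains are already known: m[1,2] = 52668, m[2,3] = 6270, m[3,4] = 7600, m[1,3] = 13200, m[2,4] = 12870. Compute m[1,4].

21600

m[1,4] = min over k∈[1,3] of m[1,k]+m[k+1,4]+p_{0}·p_k·p_{4}.
k=1: 0 + 12870 + 42·33·40 = 68310; k=2: 52668 + 7600 + 42·38·40 = 124108; k=3: 13200 + 0 + 42·5·40 = 21600.
Minimum: 21600 at k=3.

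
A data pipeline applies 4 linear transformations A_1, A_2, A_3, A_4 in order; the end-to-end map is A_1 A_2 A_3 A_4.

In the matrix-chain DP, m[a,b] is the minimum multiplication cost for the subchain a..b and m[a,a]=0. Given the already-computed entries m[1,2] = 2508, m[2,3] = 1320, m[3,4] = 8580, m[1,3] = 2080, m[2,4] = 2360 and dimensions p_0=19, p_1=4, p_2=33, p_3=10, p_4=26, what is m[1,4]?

m[1,4] = min over k∈[1,3] of m[1,k]+m[k+1,4]+p_{0}·p_k·p_{4}.
k=1: 0 + 2360 + 19·4·26 = 4336; k=2: 2508 + 8580 + 19·33·26 = 27390; k=3: 2080 + 0 + 19·10·26 = 7020.
Minimum: 4336 at k=1.

4336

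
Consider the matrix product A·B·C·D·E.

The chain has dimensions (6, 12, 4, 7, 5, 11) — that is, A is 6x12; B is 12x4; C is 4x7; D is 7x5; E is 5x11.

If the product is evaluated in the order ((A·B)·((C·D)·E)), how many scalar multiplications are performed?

912

(A·B): 6×12 by 12×4 → 6×4, cost 6·12·4 = 288
(C·D): 4×7 by 7×5 → 4×5, cost 4·7·5 = 140
((C·D)·E): 4×5 by 5×11 → 4×11, cost 4·5·11 = 220; cumulative 360
((A·B)·((C·D)·E)): 6×4 by 4×11 → 6×11, cost 6·4·11 = 264; cumulative 912
Total: 912 scalar multiplications.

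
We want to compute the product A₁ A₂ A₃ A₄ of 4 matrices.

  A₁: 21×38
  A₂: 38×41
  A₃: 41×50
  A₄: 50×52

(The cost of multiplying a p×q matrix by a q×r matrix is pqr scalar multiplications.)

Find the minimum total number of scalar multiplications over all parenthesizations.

Adjacent pairs: A₁A₂ = 21·38·41 = 32718; A₂A₃ = 38·41·50 = 77900; A₃A₄ = 41·50·52 = 106600.
Length 3: A₁..A₃: k=1: 0+77900+21·38·50=117800; k=2: 32718+0+21·41·50=75768 → min 75768 | A₂..A₄: k=2: 0+106600+38·41·52=187616; k=3: 77900+0+38·50·52=176700 → min 176700.
Length 4: A₁..A₄: k=1: 0+176700+21·38·52=218196; k=2: 32718+106600+21·41·52=184090; k=3: 75768+0+21·50·52=130368 → min 130368.
Optimal order: (((A₁ A₂) A₃) A₄) with cost 130368.

130368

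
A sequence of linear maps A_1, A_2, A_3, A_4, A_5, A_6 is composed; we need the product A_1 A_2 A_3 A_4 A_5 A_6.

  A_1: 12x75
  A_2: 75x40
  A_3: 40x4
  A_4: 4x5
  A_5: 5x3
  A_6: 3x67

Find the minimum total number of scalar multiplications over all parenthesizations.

14652

Adjacent pairs: A_1A_2 = 12·75·40 = 36000; A_2A_3 = 75·40·4 = 12000; A_3A_4 = 40·4·5 = 800; A_4A_5 = 4·5·3 = 60; A_5A_6 = 5·3·67 = 1005.
Length 3: A_1..A_3: k=1: 0+12000+12·75·4=15600; k=2: 36000+0+12·40·4=37920 → min 15600 | A_2..A_4: k=2: 0+800+75·40·5=15800; k=3: 12000+0+75·4·5=13500 → min 13500 | A_3..A_5: k=3: 0+60+40·4·3=540; k=4: 800+0+40·5·3=1400 → min 540 | A_4..A_6: k=4: 0+1005+4·5·67=2345; k=5: 60+0+4·3·67=864 → min 864.
Length 4: A_1..A_4: k=1: 0+13500+12·75·5=18000; k=2: 36000+800+12·40·5=39200; k=3: 15600+0+12·4·5=15840 → min 15840 | A_2..A_5: k=2: 0+540+75·40·3=9540; k=3: 12000+60+75·4·3=12960; k=4: 13500+0+75·5·3=14625 → min 9540 | A_3..A_6: k=3: 0+864+40·4·67=11584; k=4: 800+1005+40·5·67=15205; k=5: 540+0+40·3·67=8580 → min 8580.
Length 5: A_1..A_5: k=1: 0+9540+12·75·3=12240; k=2: 36000+540+12·40·3=37980; k=3: 15600+60+12·4·3=15804; k=4: 15840+0+12·5·3=16020 → min 12240 | A_2..A_6: k=2: 0+8580+75·40·67=209580; k=3: 12000+864+75·4·67=32964; k=4: 13500+1005+75·5·67=39630; k=5: 9540+0+75·3·67=24615 → min 24615.
Length 6: A_1..A_6: k=1: 0+24615+12·75·67=84915; k=2: 36000+8580+12·40·67=76740; k=3: 15600+864+12·4·67=19680; k=4: 15840+1005+12·5·67=20865; k=5: 12240+0+12·3·67=14652 → min 14652.
Optimal order: ((A_1 (A_2 (A_3 (A_4 A_5)))) A_6) with cost 14652.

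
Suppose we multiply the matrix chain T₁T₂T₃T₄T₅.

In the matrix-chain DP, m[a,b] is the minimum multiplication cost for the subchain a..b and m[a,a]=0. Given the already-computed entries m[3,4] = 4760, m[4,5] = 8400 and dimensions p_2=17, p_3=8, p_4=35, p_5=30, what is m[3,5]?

12480

m[3,5] = min over k∈[3,4] of m[3,k]+m[k+1,5]+p_{2}·p_k·p_{5}.
k=3: 0 + 8400 + 17·8·30 = 12480; k=4: 4760 + 0 + 17·35·30 = 22610.
Minimum: 12480 at k=3.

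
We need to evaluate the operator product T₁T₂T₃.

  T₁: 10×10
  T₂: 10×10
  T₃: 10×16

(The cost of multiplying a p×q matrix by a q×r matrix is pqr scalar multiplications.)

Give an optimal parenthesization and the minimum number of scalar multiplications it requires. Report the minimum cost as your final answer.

2600

(T₁(T₂T₃)): cost 3200.
((T₁T₂)T₃): cost 2600.
Optimal: ((T₁T₂)T₃) with cost 2600.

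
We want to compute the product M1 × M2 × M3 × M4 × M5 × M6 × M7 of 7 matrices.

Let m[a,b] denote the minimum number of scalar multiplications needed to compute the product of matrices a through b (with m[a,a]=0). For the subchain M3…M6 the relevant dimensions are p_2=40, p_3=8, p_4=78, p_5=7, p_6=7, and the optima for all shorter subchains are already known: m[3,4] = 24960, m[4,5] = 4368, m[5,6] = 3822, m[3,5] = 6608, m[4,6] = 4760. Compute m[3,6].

m[3,6] = min over k∈[3,5] of m[3,k]+m[k+1,6]+p_{2}·p_k·p_{6}.
k=3: 0 + 4760 + 40·8·7 = 7000; k=4: 24960 + 3822 + 40·78·7 = 50622; k=5: 6608 + 0 + 40·7·7 = 8568.
Minimum: 7000 at k=3.

7000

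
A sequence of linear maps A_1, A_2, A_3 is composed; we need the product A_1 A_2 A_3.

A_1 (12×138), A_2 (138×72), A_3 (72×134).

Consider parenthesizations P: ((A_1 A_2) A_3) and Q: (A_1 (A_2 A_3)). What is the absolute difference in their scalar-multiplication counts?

1318320

Order P = ((A_1 A_2) A_3): (A_1 A_2): 12×138 by 138×72 → 12×72, cost 12·138·72 = 119232; ((A_1 A_2) A_3): 12×72 by 72×134 → 12×134, cost 12·72·134 = 115776; cumulative 235008. Total 235008.
Order Q = (A_1 (A_2 A_3)): (A_2 A_3): 138×72 by 72×134 → 138×134, cost 138·72·134 = 1331424; (A_1 (A_2 A_3)): 12×138 by 138×134 → 12×134, cost 12·138·134 = 221904; cumulative 1553328. Total 1553328.
Difference: |235008 − 1553328| = 1318320.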